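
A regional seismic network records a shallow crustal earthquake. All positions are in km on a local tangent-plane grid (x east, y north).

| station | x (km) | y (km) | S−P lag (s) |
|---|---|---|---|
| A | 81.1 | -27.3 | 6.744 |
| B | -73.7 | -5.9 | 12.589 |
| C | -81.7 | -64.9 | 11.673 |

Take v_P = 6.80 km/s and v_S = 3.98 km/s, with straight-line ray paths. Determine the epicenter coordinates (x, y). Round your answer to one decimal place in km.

Distance from S−P lag: d = Δt · v_P v_S / (v_P − v_S) = Δt · (6.80·3.98)/(6.80−3.98) ≈ 9.5972·Δt.
So d_A = 64.72, d_B = 120.82, d_C = 112.03 km.
Circle about each station: (x − 81.1)² + (y + 27.3)² = 64.72²; (x + 73.7)² + (y + 5.9)² = 120.82²; (x + 81.7)² + (y + 64.9)² = 112.03².
Subtracting the A equation from the B and C equations removes the quadratic terms:
-309.6 x + 42.8 y = -12264.79
-325.6 x − 75.2 y = -4797.64
Solving the 2×2 system: x ≈ 30.3, y ≈ -67.4 km.

x ≈ 30.3 km, y ≈ -67.4 km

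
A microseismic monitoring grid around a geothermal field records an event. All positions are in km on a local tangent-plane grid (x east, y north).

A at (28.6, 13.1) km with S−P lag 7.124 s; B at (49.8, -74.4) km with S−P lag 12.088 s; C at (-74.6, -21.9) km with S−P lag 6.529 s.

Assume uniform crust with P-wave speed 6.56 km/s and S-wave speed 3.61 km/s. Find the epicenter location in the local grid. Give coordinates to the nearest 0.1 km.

Distance from S−P lag: d = Δt · v_P v_S / (v_P − v_S) = Δt · (6.56·3.61)/(6.56−3.61) ≈ 8.0277·Δt.
So d_A = 57.19, d_B = 97.04, d_C = 52.41 km.
Circle about each station: (x − 28.6)² + (y − 13.1)² = 57.19²; (x − 49.8)² + (y + 74.4)² = 97.04²; (x + 74.6)² + (y + 21.9)² = 52.41².
Subtracting pairs of circle equations eliminates x²+y² and gives linear equations (the radical axes):
42.4 x − 175.0 y = 879.76
-206.4 x − 70.0 y = 5579.09
Solving the 2×2 system: x ≈ -23.4, y ≈ -10.7 km.
Check against A (with the unrounded x, y): √((x − 28.6)²+(y − 13.1)²) = 57.19 ≈ 57.19 km. ✓

x ≈ -23.4 km, y ≈ -10.7 km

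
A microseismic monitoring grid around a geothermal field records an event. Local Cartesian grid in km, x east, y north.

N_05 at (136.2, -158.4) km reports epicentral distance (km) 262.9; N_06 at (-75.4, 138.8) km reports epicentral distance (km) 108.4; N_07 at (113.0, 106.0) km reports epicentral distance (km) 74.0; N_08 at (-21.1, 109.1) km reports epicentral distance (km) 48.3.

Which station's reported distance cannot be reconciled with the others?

Solve using three stations at a time. Using N_05, N_06, N_08 (subtract circle equations pairwise → linear system) gives (x, y) ≈ (10.3, 72.4).
Distances from that point to each station vs reported:
  N_05: calculated 262.9 vs reported 262.9 → residual 0.0 km
  N_06: calculated 108.4 vs reported 108.4 → residual 0.0 km
  N_07: calculated 108.1 vs reported 74.0 → residual 34.1 km
  N_08: calculated 48.3 vs reported 48.3 → residual 0.0 km
N_05, N_06, N_08 are mutually consistent (residuals ≈ 0); N_07 is off by 34.1 km.

N_07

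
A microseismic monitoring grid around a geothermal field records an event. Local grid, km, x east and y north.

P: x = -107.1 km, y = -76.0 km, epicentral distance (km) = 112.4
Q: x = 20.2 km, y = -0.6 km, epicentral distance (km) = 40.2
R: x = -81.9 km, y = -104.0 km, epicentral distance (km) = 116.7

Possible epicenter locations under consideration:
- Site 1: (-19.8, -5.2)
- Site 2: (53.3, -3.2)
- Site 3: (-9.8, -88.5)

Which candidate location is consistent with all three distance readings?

Site 1

For each candidate, compare |candidate − station| to the reported distance:
Site 1: residuals P 0.0, Q 0.1, R 0.0 → max 0.1 km
Site 2: residuals P 63.7, Q 7.0, R 51.9 → max 63.7 km
Site 3: residuals P 14.3, Q 52.7, R 43.0 → max 52.7 km
Only Site 1 has all residuals ≈ 0.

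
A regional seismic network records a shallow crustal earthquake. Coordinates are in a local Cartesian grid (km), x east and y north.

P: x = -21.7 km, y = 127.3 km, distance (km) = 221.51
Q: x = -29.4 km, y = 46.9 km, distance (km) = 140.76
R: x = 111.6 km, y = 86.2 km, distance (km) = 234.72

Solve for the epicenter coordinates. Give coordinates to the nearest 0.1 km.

(-39.4, -93.5)

Circle about each station: (x + 21.7)² + (y − 127.3)² = 221.51²; (x + 29.4)² + (y − 46.9)² = 140.76²; (x − 111.6)² + (y − 86.2)² = 234.72².
Subtracting the P equation from the Q and R equations removes the quadratic terms:
-15.4 x − 160.8 y = 15641.09
266.6 x − 82.2 y = -2817.98
Solving the 2×2 system: x ≈ -39.4, y ≈ -93.5 km.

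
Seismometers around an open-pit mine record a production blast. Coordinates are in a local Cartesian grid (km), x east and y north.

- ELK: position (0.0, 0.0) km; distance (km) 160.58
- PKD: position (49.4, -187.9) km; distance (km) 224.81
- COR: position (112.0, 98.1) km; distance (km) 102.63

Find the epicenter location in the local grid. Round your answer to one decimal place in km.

Circle about each station: x² + y² = 160.58²; (x − 49.4)² + (y + 187.9)² = 224.81²; (x − 112.0)² + (y − 98.1)² = 102.63².
Subtracting the ELK equation from the PKD and COR equations removes the quadratic terms:
98.8 x − 375.8 y = 12993.17
224.0 x + 196.2 y = 37420.63
Solving the 2×2 system: x ≈ 160.4, y ≈ 7.6 km.

x ≈ 160.4 km, y ≈ 7.6 km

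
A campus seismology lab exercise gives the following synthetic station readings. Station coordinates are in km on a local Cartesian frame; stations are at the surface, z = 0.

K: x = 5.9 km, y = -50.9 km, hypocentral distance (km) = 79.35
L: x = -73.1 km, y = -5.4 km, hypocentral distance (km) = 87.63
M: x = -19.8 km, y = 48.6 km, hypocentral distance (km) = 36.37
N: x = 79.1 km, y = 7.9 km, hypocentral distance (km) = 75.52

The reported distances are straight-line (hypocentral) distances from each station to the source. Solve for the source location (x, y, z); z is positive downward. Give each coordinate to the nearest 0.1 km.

Each station gives a sphere (x−x_i)² + (y−y_i)² + z² = d_i² (stations at z=0).
Subtracting the K sphere from L and M: z² cancels, leaving linear equations in x and y:
-158.0 x + 91.0 y = 1364.56
-51.4 x + 199.0 y = 5102.03
Solving: x ≈ 7.201, y ≈ 27.498 km (keep extra digits for the depth step; rounded: 7.2, 27.5).
Then from the K sphere: z² = 79.35² − (x − 5.9)² − (y + 50.9)² with x = 7.201, y = 27.498, so z ≈ 12.185 ≈ 12.2 km.

(7.2, 27.5, 12.2)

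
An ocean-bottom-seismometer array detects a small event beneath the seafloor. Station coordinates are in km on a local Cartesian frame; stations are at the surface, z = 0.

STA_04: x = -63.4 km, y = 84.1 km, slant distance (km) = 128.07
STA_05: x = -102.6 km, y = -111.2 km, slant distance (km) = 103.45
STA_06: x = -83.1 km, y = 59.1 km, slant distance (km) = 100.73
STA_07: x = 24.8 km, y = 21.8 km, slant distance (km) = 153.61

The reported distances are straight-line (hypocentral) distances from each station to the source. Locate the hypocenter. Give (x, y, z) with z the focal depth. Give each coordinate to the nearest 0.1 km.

x ≈ -113.1 km, y ≈ -22.1 km, depth ≈ 51.5 km

Each station gives a sphere (x−x_i)² + (y−y_i)² + z² = d_i² (stations at z=0).
Subtracting the STA_04 sphere from STA_05 and STA_06: z² cancels, leaving linear equations in x and y:
-78.4 x − 390.6 y = 17499.85
-39.4 x − 50.0 y = 5561.44
Solving: x ≈ -113.108, y ≈ -22.100 km (keep extra digits for the depth step; rounded: -113.1, -22.1).
Then from the STA_04 sphere: z² = 128.07² − (x + 63.4)² − (y − 84.1)² with x = -113.108, y = -22.100, so z ≈ 51.503 ≈ 51.5 km.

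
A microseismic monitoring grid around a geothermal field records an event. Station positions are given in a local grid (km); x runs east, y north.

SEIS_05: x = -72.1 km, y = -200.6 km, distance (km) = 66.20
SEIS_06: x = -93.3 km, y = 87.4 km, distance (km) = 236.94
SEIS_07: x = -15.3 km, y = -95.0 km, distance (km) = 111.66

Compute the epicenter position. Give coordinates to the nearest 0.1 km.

x ≈ -113.2 km, y ≈ -148.7 km

Circle about each station: (x + 72.1)² + (y + 200.6)² = 66.20²; (x + 93.3)² + (y − 87.4)² = 236.94²; (x + 15.3)² + (y + 95.0)² = 111.66².
Subtracting pairs of circle equations eliminates x²+y² and gives linear equations (the radical axes):
-42.4 x + 576.0 y = -80853.24
113.6 x + 211.2 y = -44265.20
Solving the 2×2 system: x ≈ -113.2, y ≈ -148.7 km.
Check against SEIS_05 (with the unrounded x, y): √((x + 72.1)²+(y + 200.6)²) = 66.20 ≈ 66.20 km. ✓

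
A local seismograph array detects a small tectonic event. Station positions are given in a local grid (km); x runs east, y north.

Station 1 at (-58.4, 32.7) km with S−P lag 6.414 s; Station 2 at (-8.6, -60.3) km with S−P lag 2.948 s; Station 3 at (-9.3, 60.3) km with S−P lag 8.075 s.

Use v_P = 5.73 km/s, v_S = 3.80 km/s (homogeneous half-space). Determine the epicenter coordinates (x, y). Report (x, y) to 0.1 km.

x ≈ -22.1 km, y ≈ -29.9 km

Distance from S−P lag: d = Δt · v_P v_S / (v_P − v_S) = Δt · (5.73·3.80)/(5.73−3.80) ≈ 11.2819·Δt.
So d_Station 1 = 72.36, d_Station 2 = 33.26, d_Station 3 = 91.10 km.
Circle about each station: (x + 58.4)² + (y − 32.7)² = 72.36²; (x + 8.6)² + (y + 60.3)² = 33.26²; (x + 9.3)² + (y − 60.3)² = 91.10².
Subtracting pairs of circle equations eliminates x²+y² and gives linear equations (the radical axes):
99.6 x − 186.0 y = 3359.94
98.2 x + 55.2 y = -3820.51
Solving the 2×2 system: x ≈ -22.1, y ≈ -29.9 km.
Check against Station 1 (with the unrounded x, y): √((x + 58.4)²+(y − 32.7)²) = 72.36 ≈ 72.36 km. ✓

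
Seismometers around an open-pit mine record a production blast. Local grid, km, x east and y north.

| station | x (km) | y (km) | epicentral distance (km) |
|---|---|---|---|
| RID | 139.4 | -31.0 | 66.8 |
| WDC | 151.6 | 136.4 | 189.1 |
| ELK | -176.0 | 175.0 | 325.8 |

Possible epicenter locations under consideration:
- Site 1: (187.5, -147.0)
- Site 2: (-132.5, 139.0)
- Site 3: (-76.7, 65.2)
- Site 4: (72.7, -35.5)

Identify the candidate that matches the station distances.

For each candidate, compare |candidate − station| to the reported distance:
Site 1: residuals RID 58.8, WDC 96.6, ELK 159.8 → max 159.8 km
Site 2: residuals RID 253.9, WDC 95.0, ELK 269.3 → max 269.3 km
Site 3: residuals RID 169.7, WDC 50.0, ELK 177.8 → max 177.8 km
Site 4: residuals RID 0.1, WDC 0.0, ELK 0.0 → max 0.1 km
Only Site 4 has all residuals ≈ 0.

Site 4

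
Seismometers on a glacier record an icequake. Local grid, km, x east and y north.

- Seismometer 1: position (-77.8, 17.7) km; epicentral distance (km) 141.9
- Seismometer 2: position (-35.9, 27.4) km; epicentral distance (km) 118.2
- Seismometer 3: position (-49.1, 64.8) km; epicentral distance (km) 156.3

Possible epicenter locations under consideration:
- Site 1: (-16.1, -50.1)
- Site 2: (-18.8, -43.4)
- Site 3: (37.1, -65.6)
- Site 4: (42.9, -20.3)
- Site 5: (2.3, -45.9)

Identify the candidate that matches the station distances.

Site 3

For each candidate, compare |candidate − station| to the reported distance:
Site 1: residuals Seismometer 1 50.2, Seismometer 2 38.2, Seismometer 3 36.8 → max 50.2 km
Site 2: residuals Seismometer 1 57.0, Seismometer 2 45.4, Seismometer 3 43.9 → max 57.0 km
Site 3: residuals Seismometer 1 0.0, Seismometer 2 0.0, Seismometer 3 0.0 → max 0.0 km
Site 4: residuals Seismometer 1 15.4, Seismometer 2 26.1, Seismometer 3 31.0 → max 31.0 km
Site 5: residuals Seismometer 1 39.6, Seismometer 2 35.5, Seismometer 3 34.2 → max 39.6 km
Only Site 3 has all residuals ≈ 0.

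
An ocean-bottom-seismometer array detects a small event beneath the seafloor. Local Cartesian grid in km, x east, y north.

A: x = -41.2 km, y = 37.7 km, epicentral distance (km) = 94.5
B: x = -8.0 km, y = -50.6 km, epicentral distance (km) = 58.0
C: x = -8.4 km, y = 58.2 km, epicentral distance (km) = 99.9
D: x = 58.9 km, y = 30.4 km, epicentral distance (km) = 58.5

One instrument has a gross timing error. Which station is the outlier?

A

Solve using three stations at a time. Using B, C, D (subtract circle equations pairwise → linear system) gives (x, y) ≈ (44.8, -26.4).
Distances from that point to each station vs reported:
  A: calculated 107.2 vs reported 94.5 → residual 12.7 km
  B: calculated 58.0 vs reported 58.0 → residual 0.0 km
  C: calculated 99.9 vs reported 99.9 → residual 0.0 km
  D: calculated 58.5 vs reported 58.5 → residual 0.0 km
B, C, D are mutually consistent (residuals ≈ 0); A is off by 12.7 km.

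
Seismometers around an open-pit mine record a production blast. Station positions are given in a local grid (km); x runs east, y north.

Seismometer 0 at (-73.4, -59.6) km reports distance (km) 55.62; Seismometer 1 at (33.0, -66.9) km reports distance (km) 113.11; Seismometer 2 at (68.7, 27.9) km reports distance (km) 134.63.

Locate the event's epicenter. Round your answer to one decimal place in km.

-61.8 km east, -5.2 km north

Circle about each station: (x + 73.4)² + (y + 59.6)² = 55.62²; (x − 33.0)² + (y + 66.9)² = 113.11²; (x − 68.7)² + (y − 27.9)² = 134.63².
Subtracting the Seismometer 0 equation from the Seismometer 1 and Seismometer 2 equations removes the quadratic terms:
212.8 x − 14.6 y = -13075.40
284.2 x + 175.0 y = -18473.27
Solving the 2×2 system: x ≈ -61.8, y ≈ -5.2 km.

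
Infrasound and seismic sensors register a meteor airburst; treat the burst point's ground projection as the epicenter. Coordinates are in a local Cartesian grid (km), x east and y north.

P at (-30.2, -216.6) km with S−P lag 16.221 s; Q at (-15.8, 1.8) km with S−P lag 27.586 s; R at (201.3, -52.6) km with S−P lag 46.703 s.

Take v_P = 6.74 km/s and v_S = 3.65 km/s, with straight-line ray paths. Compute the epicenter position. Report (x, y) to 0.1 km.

(-151.1, -171.2)

Distance from S−P lag: d = Δt · v_P v_S / (v_P − v_S) = Δt · (6.74·3.65)/(6.74−3.65) ≈ 7.9615·Δt.
So d_P = 129.14, d_Q = 219.63, d_R = 371.83 km.
Circle about each station: (x + 30.2)² + (y + 216.6)² = 129.14²; (x + 15.8)² + (y − 1.8)² = 219.63²; (x − 201.3)² + (y + 52.6)² = 371.83².
Subtracting the P equation from the Q and R equations removes the quadratic terms:
28.8 x + 436.8 y = -79134.92
463.0 x + 328.0 y = -126119.56
Solving the 2×2 system: x ≈ -151.1, y ≈ -171.2 km.
Check against P (with the unrounded x, y): √((x + 30.2)²+(y + 216.6)²) = 129.15 ≈ 129.14 km. ✓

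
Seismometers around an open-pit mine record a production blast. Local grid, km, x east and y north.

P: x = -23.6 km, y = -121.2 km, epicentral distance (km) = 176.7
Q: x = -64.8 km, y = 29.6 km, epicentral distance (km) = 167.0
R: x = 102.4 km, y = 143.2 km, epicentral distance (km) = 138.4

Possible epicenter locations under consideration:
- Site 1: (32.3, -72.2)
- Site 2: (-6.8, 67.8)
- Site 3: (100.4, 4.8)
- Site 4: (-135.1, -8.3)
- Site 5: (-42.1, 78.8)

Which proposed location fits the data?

Site 3

For each candidate, compare |candidate − station| to the reported distance:
Site 1: residuals P 102.4, Q 26.3, R 88.1 → max 102.4 km
Site 2: residuals P 13.0, Q 97.6, R 5.7 → max 97.6 km
Site 3: residuals P 0.1, Q 0.1, R 0.0 → max 0.1 km
Site 4: residuals P 18.0, Q 87.1, R 143.3 → max 143.3 km
Site 5: residuals P 24.2, Q 112.8, R 19.8 → max 112.8 km
Only Site 3 has all residuals ≈ 0.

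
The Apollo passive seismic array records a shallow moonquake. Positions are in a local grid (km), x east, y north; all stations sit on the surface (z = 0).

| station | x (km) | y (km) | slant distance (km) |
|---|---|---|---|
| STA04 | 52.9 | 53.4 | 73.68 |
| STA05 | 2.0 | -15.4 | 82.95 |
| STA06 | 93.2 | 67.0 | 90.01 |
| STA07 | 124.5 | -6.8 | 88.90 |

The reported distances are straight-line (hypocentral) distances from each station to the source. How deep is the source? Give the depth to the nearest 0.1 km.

Each station gives a sphere (x−x_i)² + (y−y_i)² + z² = d_i² (stations at z=0).
Subtracting the STA04 sphere from STA05 and STA06: z² cancels, leaving linear equations in x and y:
-101.8 x − 137.6 y = -6860.77
80.6 x + 27.2 y = 4852.21
Solving: x ≈ 57.808, y ≈ 7.093 km (keep extra digits for the depth step; rounded: 57.8, 7.1).
Then from the STA04 sphere: z² = 73.68² − (x − 52.9)² − (y − 53.4)² with x = 57.808, y = 7.093, so z ≈ 57.099 ≈ 57.1 km.

57.1 km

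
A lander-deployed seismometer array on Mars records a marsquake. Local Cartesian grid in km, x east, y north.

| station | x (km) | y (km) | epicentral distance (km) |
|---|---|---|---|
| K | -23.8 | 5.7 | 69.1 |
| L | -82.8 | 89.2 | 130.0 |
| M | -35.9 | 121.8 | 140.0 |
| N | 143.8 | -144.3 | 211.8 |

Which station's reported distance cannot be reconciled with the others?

M

Solve using three stations at a time. Using K, L, N (subtract circle equations pairwise → linear system) gives (x, y) ≈ (37.1, 38.7).
Distances from that point to each station vs reported:
  K: calculated 69.3 vs reported 69.1 → residual 0.2 km
  L: calculated 130.1 vs reported 130.0 → residual 0.1 km
  M: calculated 110.6 vs reported 140.0 → residual 29.4 km
  N: calculated 211.8 vs reported 211.8 → residual 0.0 km
K, L, N are mutually consistent (residuals ≈ 0); M is off by 29.4 km.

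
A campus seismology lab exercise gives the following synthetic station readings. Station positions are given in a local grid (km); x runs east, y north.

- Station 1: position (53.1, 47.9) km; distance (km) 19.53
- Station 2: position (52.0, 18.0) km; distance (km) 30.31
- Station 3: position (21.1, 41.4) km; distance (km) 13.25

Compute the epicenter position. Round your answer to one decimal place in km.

Circle about each station: (x − 53.1)² + (y − 47.9)² = 19.53²; (x − 52.0)² + (y − 18.0)² = 30.31²; (x − 21.1)² + (y − 41.4)² = 13.25².
Subtracting the Station 1 equation from the Station 2 and Station 3 equations removes the quadratic terms:
-2.2 x − 59.8 y = -2623.30
-64.0 x − 13.0 y = -2748.99
Solving the 2×2 system: x ≈ 34.3, y ≈ 42.6 km.

x ≈ 34.3 km, y ≈ 42.6 km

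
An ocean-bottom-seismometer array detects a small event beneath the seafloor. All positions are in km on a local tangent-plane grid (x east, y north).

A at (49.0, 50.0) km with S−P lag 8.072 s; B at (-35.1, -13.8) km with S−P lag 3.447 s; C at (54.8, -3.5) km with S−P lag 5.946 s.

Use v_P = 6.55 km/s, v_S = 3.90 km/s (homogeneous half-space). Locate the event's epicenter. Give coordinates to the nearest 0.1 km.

Distance from S−P lag: d = Δt · v_P v_S / (v_P − v_S) = Δt · (6.55·3.90)/(6.55−3.90) ≈ 9.6396·Δt.
So d_A = 77.81, d_B = 33.23, d_C = 57.32 km.
Circle about each station: (x − 49.0)² + (y − 50.0)² = 77.81²; (x + 35.1)² + (y + 13.8)² = 33.23²; (x − 54.8)² + (y + 3.5)² = 57.32².
Subtracting the A equation from the B and C equations removes the quadratic terms:
-168.2 x − 127.6 y = 1471.61
11.6 x − 107.0 y = 883.10
Solving the 2×2 system: x ≈ -2.3, y ≈ -8.5 km.

x ≈ -2.3 km, y ≈ -8.5 km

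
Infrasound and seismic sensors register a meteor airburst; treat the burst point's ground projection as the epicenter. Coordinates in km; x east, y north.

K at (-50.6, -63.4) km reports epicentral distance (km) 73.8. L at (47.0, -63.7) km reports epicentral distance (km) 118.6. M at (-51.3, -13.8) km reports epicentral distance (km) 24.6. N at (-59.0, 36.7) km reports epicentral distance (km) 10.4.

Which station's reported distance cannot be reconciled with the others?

Solve using three stations at a time. Using K, L, M (subtract circle equations pairwise → linear system) gives (x, y) ≈ (-45.7, 10.3).
Distances from that point to each station vs reported:
  K: calculated 73.8 vs reported 73.8 → residual 0.0 km
  L: calculated 118.6 vs reported 118.6 → residual 0.0 km
  M: calculated 24.7 vs reported 24.6 → residual 0.1 km
  N: calculated 29.6 vs reported 10.4 → residual 19.2 km
K, L, M are mutually consistent (residuals ≈ 0); N is off by 19.2 km.

N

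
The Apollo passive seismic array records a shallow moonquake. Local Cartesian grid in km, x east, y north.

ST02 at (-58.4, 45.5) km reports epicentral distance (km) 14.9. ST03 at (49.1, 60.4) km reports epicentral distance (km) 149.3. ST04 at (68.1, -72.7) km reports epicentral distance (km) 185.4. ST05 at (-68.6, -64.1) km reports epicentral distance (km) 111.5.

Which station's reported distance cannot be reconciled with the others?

ST03

Solve using three stations at a time. Using ST02, ST04, ST05 (subtract circle equations pairwise → linear system) gives (x, y) ≈ (-73.2, 47.3).
Distances from that point to each station vs reported:
  ST02: calculated 14.9 vs reported 14.9 → residual 0.0 km
  ST03: calculated 123.0 vs reported 149.3 → residual 26.3 km
  ST04: calculated 185.4 vs reported 185.4 → residual 0.0 km
  ST05: calculated 111.5 vs reported 111.5 → residual 0.0 km
ST02, ST04, ST05 are mutually consistent (residuals ≈ 0); ST03 is off by 26.3 km.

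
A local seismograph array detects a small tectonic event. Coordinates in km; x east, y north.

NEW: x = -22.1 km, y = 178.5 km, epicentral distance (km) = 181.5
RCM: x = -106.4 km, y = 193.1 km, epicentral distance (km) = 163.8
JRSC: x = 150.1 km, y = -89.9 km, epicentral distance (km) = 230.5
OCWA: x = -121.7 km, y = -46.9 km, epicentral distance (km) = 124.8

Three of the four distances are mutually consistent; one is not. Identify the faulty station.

Solve using three stations at a time. Using RCM, JRSC, OCWA (subtract circle equations pairwise → linear system) gives (x, y) ≈ (-37.0, 44.7).
Distances from that point to each station vs reported:
  NEW: calculated 134.6 vs reported 181.5 → residual 46.9 km
  RCM: calculated 163.8 vs reported 163.8 → residual 0.0 km
  JRSC: calculated 230.5 vs reported 230.5 → residual 0.0 km
  OCWA: calculated 124.8 vs reported 124.8 → residual 0.0 km
RCM, JRSC, OCWA are mutually consistent (residuals ≈ 0); NEW is off by 46.9 km.

NEW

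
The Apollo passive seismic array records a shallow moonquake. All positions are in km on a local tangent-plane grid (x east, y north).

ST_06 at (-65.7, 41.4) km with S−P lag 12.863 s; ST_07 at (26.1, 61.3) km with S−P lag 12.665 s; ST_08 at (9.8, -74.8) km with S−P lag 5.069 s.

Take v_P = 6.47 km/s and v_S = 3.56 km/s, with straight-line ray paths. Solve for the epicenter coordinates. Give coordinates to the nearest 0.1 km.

x ≈ 0.8 km, y ≈ -35.7 km

Distance from S−P lag: d = Δt · v_P v_S / (v_P − v_S) = Δt · (6.47·3.56)/(6.47−3.56) ≈ 7.9152·Δt.
So d_ST_06 = 101.81, d_ST_07 = 100.25, d_ST_08 = 40.12 km.
Circle about each station: (x + 65.7)² + (y − 41.4)² = 101.81²; (x − 26.1)² + (y − 61.3)² = 100.25²; (x − 9.8)² + (y + 74.8)² = 40.12².
Subtracting the ST_06 equation from the ST_07 and ST_08 equations removes the quadratic terms:
183.6 x + 39.8 y = -1276.34
151.0 x − 232.4 y = 8416.29
Solving the 2×2 system: x ≈ 0.8, y ≈ -35.7 km.
Check against ST_06 (with the unrounded x, y): √((x + 65.7)²+(y − 41.4)²) = 101.81 ≈ 101.81 km. ✓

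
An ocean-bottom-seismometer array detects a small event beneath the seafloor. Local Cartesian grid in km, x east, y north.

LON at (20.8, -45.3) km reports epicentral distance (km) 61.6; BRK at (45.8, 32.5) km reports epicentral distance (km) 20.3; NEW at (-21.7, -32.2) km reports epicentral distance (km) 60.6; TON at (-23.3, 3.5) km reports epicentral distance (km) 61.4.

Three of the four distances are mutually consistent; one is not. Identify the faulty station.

Solve using three stations at a time. Using LON, BRK, TON (subtract circle equations pairwise → linear system) gives (x, y) ≈ (37.2, 14.1).
Distances from that point to each station vs reported:
  LON: calculated 61.6 vs reported 61.6 → residual 0.0 km
  BRK: calculated 20.3 vs reported 20.3 → residual 0.0 km
  NEW: calculated 74.9 vs reported 60.6 → residual 14.3 km
  TON: calculated 61.4 vs reported 61.4 → residual 0.0 km
LON, BRK, TON are mutually consistent (residuals ≈ 0); NEW is off by 14.3 km.

NEW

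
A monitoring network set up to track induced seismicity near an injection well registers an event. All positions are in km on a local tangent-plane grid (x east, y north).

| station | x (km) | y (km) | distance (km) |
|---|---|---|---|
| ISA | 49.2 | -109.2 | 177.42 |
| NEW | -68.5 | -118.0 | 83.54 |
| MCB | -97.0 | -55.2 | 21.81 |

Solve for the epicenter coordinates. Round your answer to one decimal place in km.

Circle about each station: (x − 49.2)² + (y + 109.2)² = 177.42²; (x + 68.5)² + (y + 118.0)² = 83.54²; (x + 97.0)² + (y + 55.2)² = 21.81².
Subtracting pairs of circle equations eliminates x²+y² and gives linear equations (the radical axes):
-235.4 x − 17.6 y = 28769.89
-292.4 x + 108.0 y = 29112.94
Solving the 2×2 system: x ≈ -118.4, y ≈ -51.0 km.

x ≈ -118.4 km, y ≈ -51.0 km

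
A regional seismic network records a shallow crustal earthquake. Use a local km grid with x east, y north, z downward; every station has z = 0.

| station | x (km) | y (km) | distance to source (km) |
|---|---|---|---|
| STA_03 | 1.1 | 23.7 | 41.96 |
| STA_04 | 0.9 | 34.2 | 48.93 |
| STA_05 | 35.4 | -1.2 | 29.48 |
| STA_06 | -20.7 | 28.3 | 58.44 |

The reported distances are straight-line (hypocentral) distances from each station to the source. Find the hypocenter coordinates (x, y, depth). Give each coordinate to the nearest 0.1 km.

x ≈ 22.5 km, y ≈ -0.8 km, depth ≈ 26.5 km

Each station gives a sphere (x−x_i)² + (y−y_i)² + z² = d_i² (stations at z=0).
Subtracting the STA_03 sphere from STA_04 and STA_05: z² cancels, leaving linear equations in x and y:
-0.4 x + 21.0 y = -25.95
68.6 x − 49.8 y = 1583.27
Solving: x ≈ 22.494, y ≈ -0.807 km (keep extra digits for the depth step; rounded: 22.5, -0.8).
Then from the STA_03 sphere: z² = 41.96² − (x − 1.1)² − (y − 23.7)² with x = 22.494, y = -0.807, so z ≈ 26.502 ≈ 26.5 km.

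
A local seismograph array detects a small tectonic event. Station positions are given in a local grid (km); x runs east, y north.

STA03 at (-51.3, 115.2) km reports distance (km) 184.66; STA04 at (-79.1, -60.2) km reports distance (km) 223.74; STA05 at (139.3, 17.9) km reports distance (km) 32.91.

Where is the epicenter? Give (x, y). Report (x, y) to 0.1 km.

119.0 km east, 43.8 km north

Circle about each station: (x + 51.3)² + (y − 115.2)² = 184.66²; (x + 79.1)² + (y + 60.2)² = 223.74²; (x − 139.3)² + (y − 17.9)² = 32.91².
Subtracting pairs of circle equations eliminates x²+y² and gives linear equations (the radical axes):
-55.6 x − 350.8 y = -21982.15
381.2 x − 194.6 y = 36838.42
Solving the 2×2 system: x ≈ 119.0, y ≈ 43.8 km.
Check against STA03 (with the unrounded x, y): √((x + 51.3)²+(y − 115.2)²) = 184.66 ≈ 184.66 km. ✓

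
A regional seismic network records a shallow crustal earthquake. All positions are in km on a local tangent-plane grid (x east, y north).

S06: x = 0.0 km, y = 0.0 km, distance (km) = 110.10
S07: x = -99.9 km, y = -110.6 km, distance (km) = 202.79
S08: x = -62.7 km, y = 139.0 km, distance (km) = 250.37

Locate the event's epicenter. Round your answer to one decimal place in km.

Circle about each station: x² + y² = 110.10²; (x + 99.9)² + (y + 110.6)² = 202.79²; (x + 62.7)² + (y − 139.0)² = 250.37².
Subtracting pairs of circle equations eliminates x²+y² and gives linear equations (the radical axes):
-199.8 x − 221.2 y = -6789.40
-125.4 x + 278.0 y = -27310.84
Solving the 2×2 system: x ≈ 95.2, y ≈ -55.3 km.

95.2 km east, -55.3 km north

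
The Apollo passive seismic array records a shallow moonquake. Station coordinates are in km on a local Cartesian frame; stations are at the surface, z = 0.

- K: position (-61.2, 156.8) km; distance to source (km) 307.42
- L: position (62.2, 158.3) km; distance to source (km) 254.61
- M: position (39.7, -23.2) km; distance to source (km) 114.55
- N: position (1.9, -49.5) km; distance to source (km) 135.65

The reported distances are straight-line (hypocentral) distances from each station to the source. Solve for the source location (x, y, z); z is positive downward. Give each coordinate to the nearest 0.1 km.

(123.7, -83.9, 48.8)

Each station gives a sphere (x−x_i)² + (y−y_i)² + z² = d_i² (stations at z=0).
Subtracting the K sphere from L and M: z² cancels, leaving linear equations in x and y:
246.8 x + 3.0 y = 30276.85
201.8 x − 360.0 y = 55168.00
Solving: x ≈ 123.698, y ≈ -83.905 km (keep extra digits for the depth step; rounded: 123.7, -83.9).
Then from the K sphere: z² = 307.42² − (x + 61.2)² − (y − 156.8)² with x = 123.698, y = -83.905, so z ≈ 48.794 ≈ 48.8 km.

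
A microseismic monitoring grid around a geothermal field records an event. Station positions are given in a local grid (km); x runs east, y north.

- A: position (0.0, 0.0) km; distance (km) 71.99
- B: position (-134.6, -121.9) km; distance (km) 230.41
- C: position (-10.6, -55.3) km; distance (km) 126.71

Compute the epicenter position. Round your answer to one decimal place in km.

Circle about each station: x² + y² = 71.99²; (x + 134.6)² + (y + 121.9)² = 230.41²; (x + 10.6)² + (y + 55.3)² = 126.71².
Subtracting the A equation from the B and C equations removes the quadratic terms:
-269.2 x − 243.8 y = -14929.44
-21.2 x − 110.6 y = -7702.41
Solving the 2×2 system: x ≈ -9.2, y ≈ 71.4 km.

-9.2 km east, 71.4 km north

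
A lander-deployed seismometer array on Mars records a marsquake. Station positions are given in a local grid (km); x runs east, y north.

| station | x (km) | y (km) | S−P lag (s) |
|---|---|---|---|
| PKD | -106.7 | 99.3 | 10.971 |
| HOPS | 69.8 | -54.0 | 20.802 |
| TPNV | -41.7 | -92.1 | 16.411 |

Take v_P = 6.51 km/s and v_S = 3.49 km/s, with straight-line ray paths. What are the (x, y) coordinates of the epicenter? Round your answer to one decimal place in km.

Distance from S−P lag: d = Δt · v_P v_S / (v_P − v_S) = Δt · (6.51·3.49)/(6.51−3.49) ≈ 7.5231·Δt.
So d_PKD = 82.54, d_HOPS = 156.50, d_TPNV = 123.46 km.
Circle about each station: (x + 106.7)² + (y − 99.3)² = 82.54²; (x − 69.8)² + (y + 54.0)² = 156.50²; (x + 41.7)² + (y + 92.1)² = 123.46².
Subtracting pairs of circle equations eliminates x²+y² and gives linear equations (the radical axes):
353.0 x − 306.6 y = -31136.74
130.0 x − 382.8 y = -19453.60
Solving the 2×2 system: x ≈ -62.5, y ≈ 29.6 km.
Check against PKD (with the unrounded x, y): √((x + 106.7)²+(y − 99.3)²) = 82.54 ≈ 82.54 km. ✓

x ≈ -62.5 km, y ≈ 29.6 km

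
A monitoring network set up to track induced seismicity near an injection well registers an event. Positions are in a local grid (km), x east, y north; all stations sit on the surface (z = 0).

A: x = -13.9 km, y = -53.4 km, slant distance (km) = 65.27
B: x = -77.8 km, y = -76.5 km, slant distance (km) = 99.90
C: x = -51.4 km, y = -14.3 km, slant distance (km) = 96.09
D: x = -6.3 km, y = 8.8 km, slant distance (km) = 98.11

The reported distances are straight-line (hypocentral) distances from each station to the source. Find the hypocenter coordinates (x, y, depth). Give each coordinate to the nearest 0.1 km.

Each station gives a sphere (x−x_i)² + (y−y_i)² + z² = d_i² (stations at z=0).
Subtracting the A sphere from B and C: z² cancels, leaving linear equations in x and y:
-127.8 x − 46.2 y = 3140.48
-75.0 x + 78.2 y = -5171.44
Solving: x ≈ -0.495, y ≈ -66.606 km (keep extra digits for the depth step; rounded: -0.5, -66.6).
Then from the A sphere: z² = 65.27² − (x + 13.9)² − (y + 53.4)² with x = -0.495, y = -66.606, so z ≈ 62.499 ≈ 62.5 km.

x ≈ -0.5 km, y ≈ -66.6 km, depth ≈ 62.5 km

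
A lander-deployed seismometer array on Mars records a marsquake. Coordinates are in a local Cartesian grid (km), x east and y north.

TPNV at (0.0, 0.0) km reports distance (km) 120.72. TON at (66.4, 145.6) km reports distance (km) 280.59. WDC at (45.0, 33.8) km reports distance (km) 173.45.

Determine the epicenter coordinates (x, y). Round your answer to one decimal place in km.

-57.4 km east, -106.2 km north

Circle about each station: x² + y² = 120.72²; (x − 66.4)² + (y − 145.6)² = 280.59²; (x − 45.0)² + (y − 33.8)² = 173.45².
Subtracting the TPNV equation from the TON and WDC equations removes the quadratic terms:
132.8 x + 291.2 y = -38549.11
90.0 x + 67.6 y = -12344.14
Solving the 2×2 system: x ≈ -57.4, y ≈ -106.2 km.
Check against TPNV (with the unrounded x, y): √(x²+y²) = 120.72 ≈ 120.72 km. ✓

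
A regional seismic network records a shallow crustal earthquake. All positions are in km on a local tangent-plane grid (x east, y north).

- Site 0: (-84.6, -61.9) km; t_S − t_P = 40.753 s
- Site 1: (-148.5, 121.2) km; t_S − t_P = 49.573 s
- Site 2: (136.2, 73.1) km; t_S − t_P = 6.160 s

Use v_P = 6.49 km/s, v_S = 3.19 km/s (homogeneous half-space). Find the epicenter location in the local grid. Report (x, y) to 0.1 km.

Distance from S−P lag: d = Δt · v_P v_S / (v_P − v_S) = Δt · (6.49·3.19)/(6.49−3.19) ≈ 6.2737·Δt.
So d_Site 0 = 255.67, d_Site 1 = 311.00, d_Site 2 = 38.65 km.
Circle about each station: (x + 84.6)² + (y + 61.9)² = 255.67²; (x + 148.5)² + (y − 121.2)² = 311.00²; (x − 136.2)² + (y − 73.1)² = 38.65².
Subtracting the Site 0 equation from the Site 1 and Site 2 equations removes the quadratic terms:
-127.8 x + 366.2 y = -5600.93
441.6 x + 270.0 y = 76778.61
Solving the 2×2 system: x ≈ 151.0, y ≈ 37.4 km.
Check against Site 0 (with the unrounded x, y): √((x + 84.6)²+(y + 61.9)²) = 255.67 ≈ 255.67 km. ✓

151.0 km east, 37.4 km north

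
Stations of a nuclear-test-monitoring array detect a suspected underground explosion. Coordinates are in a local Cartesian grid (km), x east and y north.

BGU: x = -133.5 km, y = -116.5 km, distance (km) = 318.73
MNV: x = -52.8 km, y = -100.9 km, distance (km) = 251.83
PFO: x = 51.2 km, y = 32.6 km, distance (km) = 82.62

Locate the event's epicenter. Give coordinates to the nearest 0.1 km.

x ≈ 103.7 km, y ≈ 96.4 km

Circle about each station: (x + 133.5)² + (y + 116.5)² = 318.73²; (x + 52.8)² + (y + 100.9)² = 251.83²; (x − 51.2)² + (y − 32.6)² = 82.62².
Subtracting pairs of circle equations eliminates x²+y² and gives linear equations (the radical axes):
161.4 x + 31.2 y = 19744.61
369.4 x + 298.2 y = 67052.45
Solving the 2×2 system: x ≈ 103.7, y ≈ 96.4 km.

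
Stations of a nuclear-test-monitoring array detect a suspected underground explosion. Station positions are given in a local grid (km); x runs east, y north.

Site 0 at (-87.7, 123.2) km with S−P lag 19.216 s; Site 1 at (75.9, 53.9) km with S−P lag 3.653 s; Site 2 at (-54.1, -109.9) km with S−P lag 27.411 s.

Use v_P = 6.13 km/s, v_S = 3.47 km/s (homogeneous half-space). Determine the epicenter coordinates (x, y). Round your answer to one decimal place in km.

Distance from S−P lag: d = Δt · v_P v_S / (v_P − v_S) = Δt · (6.13·3.47)/(6.13−3.47) ≈ 7.9967·Δt.
So d_Site 0 = 153.66, d_Site 1 = 29.21, d_Site 2 = 219.20 km.
Circle about each station: (x + 87.7)² + (y − 123.2)² = 153.66²; (x − 75.9)² + (y − 53.9)² = 29.21²; (x + 54.1)² + (y + 109.9)² = 219.20².
Subtracting the Site 0 equation from the Site 1 and Site 2 equations removes the quadratic terms:
327.2 x − 138.6 y = 8554.66
67.2 x − 466.2 y = -32301.95
Solving the 2×2 system: x ≈ 59.1, y ≈ 77.8 km.

(59.1, 77.8)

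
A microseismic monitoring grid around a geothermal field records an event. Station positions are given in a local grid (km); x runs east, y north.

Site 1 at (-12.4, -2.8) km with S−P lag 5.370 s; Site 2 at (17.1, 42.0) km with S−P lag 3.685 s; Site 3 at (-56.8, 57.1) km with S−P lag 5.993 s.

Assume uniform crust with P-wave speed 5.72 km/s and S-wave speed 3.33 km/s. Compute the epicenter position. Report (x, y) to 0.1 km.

-12.2 km east, 40.0 km north

Distance from S−P lag: d = Δt · v_P v_S / (v_P − v_S) = Δt · (5.72·3.33)/(5.72−3.33) ≈ 7.9697·Δt.
So d_Site 1 = 42.80, d_Site 2 = 29.37, d_Site 3 = 47.76 km.
Circle about each station: (x + 12.4)² + (y + 2.8)² = 42.80²; (x − 17.1)² + (y − 42.0)² = 29.37²; (x + 56.8)² + (y − 57.1)² = 47.76².
Subtracting pairs of circle equations eliminates x²+y² and gives linear equations (the radical axes):
59.0 x + 89.6 y = 2864.05
-88.8 x + 119.8 y = 5875.87
Solving the 2×2 system: x ≈ -12.2, y ≈ 40.0 km.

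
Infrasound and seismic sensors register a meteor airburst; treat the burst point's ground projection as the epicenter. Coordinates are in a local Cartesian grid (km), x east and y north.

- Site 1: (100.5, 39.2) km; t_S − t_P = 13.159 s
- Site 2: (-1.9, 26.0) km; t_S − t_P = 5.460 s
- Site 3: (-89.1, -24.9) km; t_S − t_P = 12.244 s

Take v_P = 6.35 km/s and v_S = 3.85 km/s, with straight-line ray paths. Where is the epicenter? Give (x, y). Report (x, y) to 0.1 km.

Distance from S−P lag: d = Δt · v_P v_S / (v_P − v_S) = Δt · (6.35·3.85)/(6.35−3.85) ≈ 9.7790·Δt.
So d_Site 1 = 128.68, d_Site 2 = 53.39, d_Site 3 = 119.73 km.
Circle about each station: (x − 100.5)² + (y − 39.2)² = 128.68²; (x + 1.9)² + (y − 26.0)² = 53.39²; (x + 89.1)² + (y + 24.9)² = 119.73².
Subtracting pairs of circle equations eliminates x²+y² and gives linear equations (the radical axes):
-204.8 x − 26.4 y = 2750.77
-379.2 x − 128.2 y = -854.80
Solving the 2×2 system: x ≈ -23.1, y ≈ 75.0 km.
Check against Site 1 (with the unrounded x, y): √((x − 100.5)²+(y − 39.2)²) = 128.68 ≈ 128.68 km. ✓

x ≈ -23.1 km, y ≈ 75.0 km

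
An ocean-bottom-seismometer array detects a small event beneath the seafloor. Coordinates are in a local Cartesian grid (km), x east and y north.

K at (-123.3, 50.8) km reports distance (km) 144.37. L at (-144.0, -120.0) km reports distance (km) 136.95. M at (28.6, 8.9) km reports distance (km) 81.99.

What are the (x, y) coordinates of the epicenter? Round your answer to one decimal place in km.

Circle about each station: (x + 123.3)² + (y − 50.8)² = 144.37²; (x + 144.0)² + (y + 120.0)² = 136.95²; (x − 28.6)² + (y − 8.9)² = 81.99².
Subtracting the K equation from the L and M equations removes the quadratic terms:
-41.4 x − 341.6 y = 19439.86
303.8 x − 83.8 y = -2766.02
Solving the 2×2 system: x ≈ -24.0, y ≈ -54.0 km.

x ≈ -24.0 km, y ≈ -54.0 km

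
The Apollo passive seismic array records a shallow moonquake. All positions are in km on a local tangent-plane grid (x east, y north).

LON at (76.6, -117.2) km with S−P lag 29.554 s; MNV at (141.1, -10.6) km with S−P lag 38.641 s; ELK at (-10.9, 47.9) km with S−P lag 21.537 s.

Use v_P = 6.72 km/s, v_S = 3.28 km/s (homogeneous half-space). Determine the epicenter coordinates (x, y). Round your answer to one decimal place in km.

x ≈ -102.4 km, y ≈ -55.4 km

Distance from S−P lag: d = Δt · v_P v_S / (v_P − v_S) = Δt · (6.72·3.28)/(6.72−3.28) ≈ 6.4074·Δt.
So d_LON = 189.37, d_MNV = 247.59, d_ELK = 138.00 km.
Circle about each station: (x − 76.6)² + (y + 117.2)² = 189.37²; (x − 141.1)² + (y + 10.6)² = 247.59²; (x + 10.9)² + (y − 47.9)² = 138.00².
Subtracting the LON equation from the MNV and ELK equations removes the quadratic terms:
129.0 x + 213.2 y = -25021.64
-175.0 x + 330.2 y = -373.18
Solving the 2×2 system: x ≈ -102.4, y ≈ -55.4 km.
Check against LON (with the unrounded x, y): √((x − 76.6)²+(y + 117.2)²) = 189.37 ≈ 189.37 km. ✓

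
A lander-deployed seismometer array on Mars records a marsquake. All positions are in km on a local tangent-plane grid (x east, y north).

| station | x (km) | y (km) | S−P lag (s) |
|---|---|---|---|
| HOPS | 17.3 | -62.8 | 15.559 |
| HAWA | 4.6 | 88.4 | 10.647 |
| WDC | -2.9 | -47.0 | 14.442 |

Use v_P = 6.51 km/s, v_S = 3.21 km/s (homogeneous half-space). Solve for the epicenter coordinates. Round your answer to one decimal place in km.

Distance from S−P lag: d = Δt · v_P v_S / (v_P − v_S) = Δt · (6.51·3.21)/(6.51−3.21) ≈ 6.3325·Δt.
So d_HOPS = 98.53, d_HAWA = 67.42, d_WDC = 91.45 km.
Circle about each station: (x − 17.3)² + (y + 62.8)² = 98.53²; (x − 4.6)² + (y − 88.4)² = 67.42²; (x + 2.9)² + (y + 47.0)² = 91.45².
Subtracting pairs of circle equations eliminates x²+y² and gives linear equations (the radical axes):
-25.4 x + 302.4 y = 8755.29
-40.4 x + 31.6 y = -680.66
Solving the 2×2 system: x ≈ 42.3, y ≈ 32.5 km.

42.3 km east, 32.5 km north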